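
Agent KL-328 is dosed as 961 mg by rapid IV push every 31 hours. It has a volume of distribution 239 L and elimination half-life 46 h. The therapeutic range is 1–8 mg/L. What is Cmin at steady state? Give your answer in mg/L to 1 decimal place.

6.8 mg/L

Over one 31-h interval, 31/46 ≈ 0.67391 half-lives elapse, leaving f ≈ 0.6268 of each dose.
At steady state, accumulation factor R = 1/(1 − e^(−kτ)) ≈ 2.6795.
Each bolus raises the concentration by D/Vd = 961/239 ≈ 4.021 mg/L.
Cmax,ss = C₀/(1 − f) ≈ 4.021/0.3732 ≈ 10.774 mg/L.
Steady-state trough Cmin,ss = Cmax,ss·f ≈ 10.774 × 0.6268 ≈ 6.753 mg/L.
Trough 6.8 mg/L vs MEC 1 mg/L: adequate.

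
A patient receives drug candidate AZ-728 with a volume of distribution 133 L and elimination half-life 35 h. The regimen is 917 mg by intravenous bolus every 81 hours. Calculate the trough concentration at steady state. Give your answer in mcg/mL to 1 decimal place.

1.7 mcg/mL

Over one 81-h interval, 81/35 ≈ 2.3143 half-lives elapse, leaving f ≈ 0.2011 of each dose.
At steady state, accumulation factor R = 1/(1 − e^(−kτ)) ≈ 1.2517.
Each bolus raises the concentration by D/Vd = 917/133 ≈ 6.895 mcg/mL.
Cmax,ss = C₀/(1 − f) ≈ 6.895/0.7989 ≈ 8.631 mcg/mL.
Steady-state trough Cmin,ss = Cmax,ss·f ≈ 8.631 × 0.2011 ≈ 1.736 mcg/mL.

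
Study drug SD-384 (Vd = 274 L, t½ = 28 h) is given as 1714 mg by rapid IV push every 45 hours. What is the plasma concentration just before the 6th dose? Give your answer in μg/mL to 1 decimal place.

3.0 μg/mL

f = (1/2)^(τ/t½) = (1/2)^(45/28) ≈ 0.3282.
C₀ = D/Vd = 1714/274 ≈ 6.255 μg/mL.
Before the 6th dose, 5 doses have been given. Superposition: Cmin = C₀·(f + f² + … + f^5).
≈ 6.255 × (0.3282 + 0.1077 + 0.0354 + 0.0116 + 0.0038) ≈ 6.255 × 0.4867 ≈ 3.044 μg/mL.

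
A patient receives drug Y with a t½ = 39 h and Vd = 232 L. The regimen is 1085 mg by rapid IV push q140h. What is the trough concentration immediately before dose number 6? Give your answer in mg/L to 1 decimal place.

f = (1/2)^(τ/t½) = (1/2)^(140/39) ≈ 0.0831.
C₀ = D/Vd = 1085/232 ≈ 4.677 mg/L.
Before the 6th dose, 5 doses have been given. Superposition: Cmin = C₀·(f + f² + … + f^5).
≈ 4.677 × (0.0831 + 0.0069 + 0.0006 + 0.0000 + 0.0000) ≈ 4.677 × 0.0906 ≈ 0.424 mg/L.

0.4 mg/L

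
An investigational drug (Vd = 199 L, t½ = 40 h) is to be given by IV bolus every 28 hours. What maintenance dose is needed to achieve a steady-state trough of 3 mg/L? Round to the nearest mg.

373 mg

τ/t½ = 28/40 ≈ 0.7, so f = (1/2)^(28/40) ≈ 0.615572.
Cmin,ss = (D/Vd)·f/(1−f), so D = Cmin,ss·Vd·(1−f)/f.
D = 3 × 199 × (1−f)/f ≈ 3 × 199 × 0.62451 ≈ 372.83 mg.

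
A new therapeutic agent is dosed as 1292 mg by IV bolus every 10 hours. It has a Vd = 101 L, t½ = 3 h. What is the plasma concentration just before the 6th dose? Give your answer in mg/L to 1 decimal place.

f = (1/2)^(τ/t½) = (1/2)^(10/3) ≈ 0.0992.
C₀ = D/Vd = 1292/101 ≈ 12.792 mg/L.
Before the 6th dose, 5 doses have been given. Superposition: Cmin = C₀·(f + f² + … + f^5).
≈ 12.792 × (0.0992 + 0.0098 + 0.0010 + 0.0001 + 0.0000) ≈ 12.792 × 0.1101 ≈ 1.408 mg/L.

1.4 mg/L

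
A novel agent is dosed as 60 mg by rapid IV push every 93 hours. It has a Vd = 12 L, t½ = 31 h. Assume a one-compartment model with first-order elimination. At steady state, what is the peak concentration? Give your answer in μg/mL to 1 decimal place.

τ = 93 h = 3 half-lives, so f = (1/2)^3 = 0.125.
Accumulation ratio R = 1/(1 − f) = 1/0.875 = 8/7.
Single-dose peak C₀ = D/Vd = 60/12 = 5 μg/mL.
Steady-state peak Cmax,ss = C₀·R = 5 × 8/7 ≈ 5.714 μg/mL.

5.7 μg/mL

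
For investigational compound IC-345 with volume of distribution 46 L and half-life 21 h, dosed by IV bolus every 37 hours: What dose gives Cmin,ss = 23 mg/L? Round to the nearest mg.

τ/t½ = 37/21 ≈ 1.7619, so f = (1/2)^(37/21) ≈ 0.294859.
Cmin,ss = (D/Vd)·f/(1−f), so D = Cmin,ss·Vd·(1−f)/f.
D = 23 × 46 × (1−f)/f ≈ 23 × 46 × 2.39145 ≈ 2530.15 mg.

2530 mg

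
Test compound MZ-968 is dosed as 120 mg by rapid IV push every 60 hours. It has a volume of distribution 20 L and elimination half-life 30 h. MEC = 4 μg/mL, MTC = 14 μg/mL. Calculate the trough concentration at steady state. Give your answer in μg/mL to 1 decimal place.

2.0 μg/mL

The dosing interval is 2 half-lives, so f = 2^(−2) = 0.25.
At steady state, R = 1/(1 − 0.25) = 4/3.
Single-dose peak C₀ = D/Vd = 120/20 = 6 μg/mL.
Steady-state peak Cmax,ss = C₀·R = 6 × 4/3 ≈ 8.000 μg/mL.
Steady-state trough Cmin,ss = Cmax,ss·f ≈ 8.000 × 0.25 ≈ 2.000 μg/mL.
Trough 2.0 μg/mL vs MEC 4 μg/mL: subtherapeutic.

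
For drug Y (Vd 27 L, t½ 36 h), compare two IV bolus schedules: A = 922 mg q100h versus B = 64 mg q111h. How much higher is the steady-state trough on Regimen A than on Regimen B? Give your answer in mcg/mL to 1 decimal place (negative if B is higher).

5.5 mcg/mL

Regimen A: f = (1/2)^(100/36) ≈ 0.1458; Cmin,ss = (922/27)·f/(1−f) ≈ 5.829 mcg/mL.
Regimen B: f = (1/2)^(111/36) ≈ 0.1180; Cmin,ss = (64/27)·f/(1−f) ≈ 0.317 mcg/mL.
Difference ≈ 5.829 − 0.317 ≈ 5.512 mcg/mL.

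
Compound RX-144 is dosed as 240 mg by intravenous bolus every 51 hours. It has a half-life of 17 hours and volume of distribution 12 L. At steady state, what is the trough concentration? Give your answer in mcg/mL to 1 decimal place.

2.9 mcg/mL

The dosing interval is 3 half-lives, so f = 2^(−3) = 0.125.
Accumulation ratio R = 1/(1 − f) = 1/0.875 = 8/7.
Single-dose peak C₀ = D/Vd = 240/12 = 20 mcg/mL.
Steady-state peak Cmax,ss = C₀·R = 20 × 8/7 ≈ 22.857 mcg/mL.
Steady-state trough Cmin,ss = Cmax,ss·f ≈ 22.857 × 0.125 ≈ 2.857 mcg/mL.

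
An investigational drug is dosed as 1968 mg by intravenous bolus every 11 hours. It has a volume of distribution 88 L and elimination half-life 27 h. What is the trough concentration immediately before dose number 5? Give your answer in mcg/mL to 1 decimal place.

f = (1/2)^(τ/t½) = (1/2)^(11/27) ≈ 0.7540.
C₀ = D/Vd = 1968/88 ≈ 22.364 mcg/mL.
Before the 5th dose, 4 doses have been given. Superposition: Cmin = C₀·(f + f² + … + f^4).
≈ 22.364 × (0.7540 + 0.5685 + 0.4287 + 0.3232) ≈ 22.364 × 2.0744 ≈ 46.392 mcg/mL.

46.4 mcg/mL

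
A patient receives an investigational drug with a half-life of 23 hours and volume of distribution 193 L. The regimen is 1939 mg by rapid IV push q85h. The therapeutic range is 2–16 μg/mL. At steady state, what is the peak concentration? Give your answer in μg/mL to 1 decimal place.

10.9 μg/mL

τ/t½ = 85/23 ≈ 3.6957, so fraction remaining f = (1/2)^(85/23) ≈ 0.0772.
Accumulation ratio R = 1/(1 − f) ≈ 1/0.9228 ≈ 1.0837.
Each bolus raises the concentration by D/Vd = 1939/193 ≈ 10.047 μg/mL.
Steady-state peak Cmax,ss = C₀·R ≈ 10.047 × 1.0837 ≈ 10.888 μg/mL.
Peak 10.9 μg/mL vs MTC 16 μg/mL: below toxic threshold.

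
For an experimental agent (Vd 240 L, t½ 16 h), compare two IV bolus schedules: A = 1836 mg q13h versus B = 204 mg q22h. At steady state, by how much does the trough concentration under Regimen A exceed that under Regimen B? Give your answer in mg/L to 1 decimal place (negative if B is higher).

9.6 mg/L

Regimen A: f = (1/2)^(13/16) ≈ 0.5694; Cmin,ss = (1836/240)·f/(1−f) ≈ 10.116 mg/L.
Regimen B: f = (1/2)^(22/16) ≈ 0.3856; Cmin,ss = (204/240)·f/(1−f) ≈ 0.533 mg/L.
Difference ≈ 10.116 − 0.533 ≈ 9.583 mg/L.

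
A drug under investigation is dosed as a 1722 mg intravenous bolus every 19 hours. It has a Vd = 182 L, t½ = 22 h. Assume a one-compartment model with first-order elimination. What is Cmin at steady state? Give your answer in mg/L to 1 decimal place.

11.5 mg/L

Over one 19-h interval, 19/22 ≈ 0.86364 half-lives elapse, leaving f ≈ 0.5496 of each dose.
At steady state, accumulation factor R = 1/(1 − e^(−kτ)) ≈ 2.2202.
Each bolus raises the concentration by D/Vd = 1722/182 ≈ 9.462 mg/L.
Steady-state peak Cmax,ss = C₀·R ≈ 9.462 × 2.2202 ≈ 21.008 mg/L.
One interval later, Cmin,ss = Cmax,ss·e^(−kτ) ≈ 21.008 × 0.5496 ≈ 11.546 mg/L.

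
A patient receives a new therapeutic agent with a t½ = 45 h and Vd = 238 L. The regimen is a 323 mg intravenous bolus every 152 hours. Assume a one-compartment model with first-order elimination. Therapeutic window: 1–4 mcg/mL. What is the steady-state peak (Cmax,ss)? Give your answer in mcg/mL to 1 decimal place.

k = ln2/t½ = ln2/45 ≈ 0.015403 h⁻¹; fraction remaining f = e^(−kτ) = e^(−0.015403×152) ≈ 0.0962.
At steady state, accumulation factor R = 1/(1 − e^(−kτ)) ≈ 1.1064.
Single-dose peak C₀ = D/Vd = 323/238 ≈ 1.357 mcg/mL.
Steady-state peak Cmax,ss = C₀·R ≈ 1.357 × 1.1064 ≈ 1.501 mcg/mL.
Peak 1.5 mcg/mL vs MTC 4 mcg/mL: below toxic threshold.

1.5 mcg/mL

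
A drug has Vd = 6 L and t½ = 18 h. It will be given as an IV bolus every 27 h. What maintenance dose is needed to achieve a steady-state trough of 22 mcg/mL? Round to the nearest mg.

241 mg

τ/t½ = 27/18 ≈ 1.5, so f = (1/2)^(27/18) ≈ 0.353553.
Cmin,ss = (D/Vd)·f/(1−f), so D = Cmin,ss·Vd·(1−f)/f.
D = 22 × 6 × (1−f)/f ≈ 22 × 6 × 1.82843 ≈ 241.35 mg.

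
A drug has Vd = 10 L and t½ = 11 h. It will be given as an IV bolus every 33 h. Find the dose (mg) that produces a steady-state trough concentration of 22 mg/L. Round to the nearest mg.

1540 mg

τ/t½ = 33/11 ≈ 3, so f = (1/2)^(33/11) ≈ 0.125000.
Cmin,ss = (D/Vd)·f/(1−f), so D = Cmin,ss·Vd·(1−f)/f.
D = 22 × 10 × (1−f)/f ≈ 22 × 10 × 7.00000 ≈ 1540.00 mg.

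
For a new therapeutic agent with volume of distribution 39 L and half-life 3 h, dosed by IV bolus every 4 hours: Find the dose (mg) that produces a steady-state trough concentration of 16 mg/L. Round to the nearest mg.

τ/t½ = 4/3 ≈ 1.3333, so f = (1/2)^(4/3) ≈ 0.396850.
Cmin,ss = (D/Vd)·f/(1−f), so D = Cmin,ss·Vd·(1−f)/f.
D = 16 × 39 × (1−f)/f ≈ 16 × 39 × 1.51984 ≈ 948.38 mg.

948 mg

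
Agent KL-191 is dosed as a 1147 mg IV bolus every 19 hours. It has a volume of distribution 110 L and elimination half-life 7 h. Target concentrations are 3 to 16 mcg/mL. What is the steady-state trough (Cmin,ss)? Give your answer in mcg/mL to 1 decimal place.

Over one 19-h interval, 19/7 ≈ 2.7143 half-lives elapse, leaving f ≈ 0.1524 of each dose.
Single-dose peak C₀ = D/Vd = 1147/110 ≈ 10.427 mcg/mL.
Steady-state trough Cmin,ss = C₀·f/(1−f) ≈ 10.427 × 0.1524/0.8476 ≈ 1.875 mcg/mL.
Trough 1.9 mcg/mL vs MEC 3 mcg/mL: subtherapeutic.

1.9 mcg/mL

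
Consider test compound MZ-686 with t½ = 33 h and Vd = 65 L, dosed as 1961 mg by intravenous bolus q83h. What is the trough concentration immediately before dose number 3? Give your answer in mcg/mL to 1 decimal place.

6.2 mcg/mL

f = (1/2)^(τ/t½) = (1/2)^(83/33) ≈ 0.1749.
C₀ = D/Vd = 1961/65 ≈ 30.169 mcg/mL.
Before the 3rd dose, 2 doses have been given. Superposition: Cmin = C₀·(f + f²).
≈ 30.169 × (0.1749 + 0.0306) ≈ 30.169 × 0.2055 ≈ 6.200 mcg/mL.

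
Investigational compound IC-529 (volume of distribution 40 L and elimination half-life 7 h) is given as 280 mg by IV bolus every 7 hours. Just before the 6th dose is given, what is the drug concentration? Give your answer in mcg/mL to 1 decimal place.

6.8 mcg/mL

f = (1/2)^(τ/t½) = (1/2)^(7/7) ≈ 0.5000.
C₀ = D/Vd = 280/40 ≈ 7.000 mcg/mL.
Before the 6th dose, 5 doses have been given. Superposition: Cmin = C₀·(f + f² + … + f^5).
≈ 7.000 × (0.5000 + 0.2500 + 0.1250 + 0.0625 + 0.0313) ≈ 7.000 × 0.9688 ≈ 6.782 mcg/mL.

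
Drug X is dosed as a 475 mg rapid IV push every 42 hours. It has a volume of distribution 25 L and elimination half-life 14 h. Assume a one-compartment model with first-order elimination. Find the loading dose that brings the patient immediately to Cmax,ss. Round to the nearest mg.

543 mg

f = (1/2)^(42/14) ≈ 0.125000; accumulation ratio R = 1/(1−f) ≈ 1.14286.
Loading dose to hit Cmax,ss on first dose: D_load = D_maint·R ≈ 475 × 1.14286 ≈ 542.86 mg.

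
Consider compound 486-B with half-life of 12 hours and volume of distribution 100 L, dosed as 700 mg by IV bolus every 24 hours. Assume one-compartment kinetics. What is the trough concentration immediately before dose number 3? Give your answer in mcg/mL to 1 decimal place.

f = (1/2)^(τ/t½) = (1/2)^(24/12) ≈ 0.2500.
C₀ = D/Vd = 700/100 ≈ 7.000 mcg/mL.
Before the 3rd dose, 2 doses have been given. Superposition: Cmin = C₀·(f + f²).
≈ 7.000 × (0.2500 + 0.0625) ≈ 7.000 × 0.3125 ≈ 2.188 mcg/mL.

2.2 mcg/mL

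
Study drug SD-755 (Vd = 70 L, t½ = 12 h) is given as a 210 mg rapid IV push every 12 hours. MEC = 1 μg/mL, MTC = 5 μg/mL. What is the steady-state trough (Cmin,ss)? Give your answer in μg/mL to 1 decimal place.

The dosing interval is 1 half-life, so f = 2^(−1) = 0.5.
Accumulation ratio R = 1/(1 − f) = 1/0.5 = 2/1.
Single-dose peak C₀ = D/Vd = 210/70 = 3 μg/mL.
Steady-state peak Cmax,ss = C₀·R = 3 × 2/1 ≈ 6.000 μg/mL.
Steady-state trough Cmin,ss = Cmax,ss·f ≈ 6.000 × 0.5 ≈ 3.000 μg/mL.
Trough 3.0 μg/mL vs MEC 1 μg/mL: adequate.

3.0 μg/mL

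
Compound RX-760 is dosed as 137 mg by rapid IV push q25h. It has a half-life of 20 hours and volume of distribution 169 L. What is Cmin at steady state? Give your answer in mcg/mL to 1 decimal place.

τ/t½ = 25/20 ≈ 1.25, so fraction remaining f = (1/2)^(25/20) ≈ 0.4204.
Single-dose peak C₀ = D/Vd = 137/169 ≈ 0.811 mcg/mL.
Steady-state trough Cmin,ss = C₀·f/(1−f) ≈ 0.811 × 0.4204/0.5796 ≈ 0.588 mcg/mL.

0.6 mcg/mL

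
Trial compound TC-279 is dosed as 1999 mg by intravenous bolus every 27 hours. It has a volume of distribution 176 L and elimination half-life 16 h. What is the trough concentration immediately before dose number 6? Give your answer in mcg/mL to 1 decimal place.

5.1 mcg/mL

f = (1/2)^(τ/t½) = (1/2)^(27/16) ≈ 0.3105.
C₀ = D/Vd = 1999/176 ≈ 11.358 mcg/mL.
Before the 6th dose, 5 doses have been given. Superposition: Cmin = C₀·(f + f² + … + f^5).
≈ 11.358 × (0.3105 + 0.0964 + 0.0299 + 0.0093 + 0.0029) ≈ 11.358 × 0.4490 ≈ 5.100 mcg/mL.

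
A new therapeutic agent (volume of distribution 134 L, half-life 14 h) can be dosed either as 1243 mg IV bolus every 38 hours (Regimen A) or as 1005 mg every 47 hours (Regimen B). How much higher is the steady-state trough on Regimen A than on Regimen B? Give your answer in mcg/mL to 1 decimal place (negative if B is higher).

Regimen A: f = (1/2)^(38/14) ≈ 0.1524; Cmin,ss = (1243/134)·f/(1−f) ≈ 1.668 mcg/mL.
Regimen B: f = (1/2)^(47/14) ≈ 0.0976; Cmin,ss = (1005/134)·f/(1−f) ≈ 0.811 mcg/mL.
Difference ≈ 1.668 − 0.811 ≈ 0.857 mcg/mL.

0.9 mcg/mL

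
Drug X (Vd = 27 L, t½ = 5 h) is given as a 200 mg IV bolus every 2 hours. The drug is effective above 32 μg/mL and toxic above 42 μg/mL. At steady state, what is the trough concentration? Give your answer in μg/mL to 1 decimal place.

23.2 μg/mL

Over one 2-h interval, 2/5 ≈ 0.4 half-lives elapse, leaving f ≈ 0.7579 of each dose.
At steady state, accumulation factor R = 1/(1 − e^(−kτ)) ≈ 4.1305.
Single-dose peak C₀ = D/Vd = 200/27 ≈ 7.407 μg/mL.
Cmax,ss = C₀/(1 − f) ≈ 7.407/0.2421 ≈ 30.595 μg/mL.
Steady-state trough Cmin,ss = Cmax,ss·f ≈ 30.595 × 0.7579 ≈ 23.188 μg/mL.
Trough 23.2 μg/mL vs MEC 32 μg/mL: subtherapeutic.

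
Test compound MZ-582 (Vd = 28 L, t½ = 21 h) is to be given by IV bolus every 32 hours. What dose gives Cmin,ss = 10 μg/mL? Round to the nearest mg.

525 mg

τ/t½ = 32/21 ≈ 1.5238, so f = (1/2)^(32/21) ≈ 0.347766.
Cmin,ss = (D/Vd)·f/(1−f), so D = Cmin,ss·Vd·(1−f)/f.
D = 10 × 28 × (1−f)/f ≈ 10 × 28 × 1.87550 ≈ 525.14 mg.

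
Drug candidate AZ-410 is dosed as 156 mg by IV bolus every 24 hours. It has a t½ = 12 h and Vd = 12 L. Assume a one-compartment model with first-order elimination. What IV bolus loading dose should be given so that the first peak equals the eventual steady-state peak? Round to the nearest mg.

f = (1/2)^(24/12) ≈ 0.250000; accumulation ratio R = 1/(1−f) ≈ 1.33333.
Loading dose to hit Cmax,ss on first dose: D_load = D_maint·R ≈ 156 × 1.33333 ≈ 208.00 mg.

208 mg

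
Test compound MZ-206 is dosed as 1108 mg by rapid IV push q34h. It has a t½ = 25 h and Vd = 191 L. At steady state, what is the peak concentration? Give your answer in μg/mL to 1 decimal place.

k = ln2/t½ = ln2/25 ≈ 0.027726 h⁻¹; fraction remaining f = e^(−kτ) = e^(−0.027726×34) ≈ 0.3896.
At steady state, accumulation factor R = 1/(1 − e^(−kτ)) ≈ 1.6383.
Each bolus raises the concentration by D/Vd = 1108/191 ≈ 5.801 μg/mL.
Steady-state peak Cmax,ss = C₀·R ≈ 5.801 × 1.6383 ≈ 9.504 μg/mL.

9.5 μg/mL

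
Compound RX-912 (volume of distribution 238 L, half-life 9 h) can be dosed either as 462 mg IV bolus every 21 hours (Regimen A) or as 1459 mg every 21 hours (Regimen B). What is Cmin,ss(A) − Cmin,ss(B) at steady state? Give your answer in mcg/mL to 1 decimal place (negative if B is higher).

-1.0 mcg/mL

Regimen A: f = (1/2)^(21/9) ≈ 0.1984; Cmin,ss = (462/238)·f/(1−f) ≈ 0.480 mcg/mL.
Regimen B: f = (1/2)^(21/9) ≈ 0.1984; Cmin,ss = (1459/238)·f/(1−f) ≈ 1.517 mcg/mL.
Difference ≈ 0.480 − 1.517 ≈ -1.037 mcg/mL.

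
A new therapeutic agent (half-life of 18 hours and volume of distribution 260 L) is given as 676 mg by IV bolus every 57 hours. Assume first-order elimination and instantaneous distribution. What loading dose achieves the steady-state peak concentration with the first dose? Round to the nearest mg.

f = (1/2)^(57/18) ≈ 0.111362; accumulation ratio R = 1/(1−f) ≈ 1.12532.
Loading dose to hit Cmax,ss on first dose: D_load = D_maint·R ≈ 676 × 1.12532 ≈ 760.72 mg.

761 mg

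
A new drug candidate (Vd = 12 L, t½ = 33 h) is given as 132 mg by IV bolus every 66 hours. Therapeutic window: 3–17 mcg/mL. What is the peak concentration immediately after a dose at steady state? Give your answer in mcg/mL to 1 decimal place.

The dosing interval is 2 half-lives, so f = 2^(−2) = 0.25.
Accumulation ratio R = 1/(1 − f) = 1/0.75 = 4/3.
Single-dose peak C₀ = D/Vd = 132/12 = 11 mcg/mL.
Steady-state peak Cmax,ss = C₀·R = 11 × 4/3 ≈ 14.667 mcg/mL.
Peak 14.7 mcg/mL vs MTC 17 mcg/mL: below toxic threshold.

14.7 mcg/mL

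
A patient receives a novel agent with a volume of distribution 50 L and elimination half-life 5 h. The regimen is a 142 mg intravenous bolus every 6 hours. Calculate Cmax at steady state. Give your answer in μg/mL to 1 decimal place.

τ/t½ = 6/5 ≈ 1.2, so fraction remaining f = (1/2)^(6/5) ≈ 0.4353.
At steady state, accumulation factor R = 1/(1 − e^(−kτ)) ≈ 1.7709.
Each bolus raises the concentration by D/Vd = 142/50 ≈ 2.840 μg/mL.
Cmax,ss = C₀/(1 − f) ≈ 2.840/0.5647 ≈ 5.029 μg/mL.

5.0 μg/mL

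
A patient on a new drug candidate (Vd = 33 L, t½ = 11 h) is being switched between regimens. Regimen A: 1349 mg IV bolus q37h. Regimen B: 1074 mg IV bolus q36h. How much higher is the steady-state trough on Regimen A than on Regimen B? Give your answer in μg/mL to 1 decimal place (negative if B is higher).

0.6 μg/mL

Regimen A: f = (1/2)^(37/11) ≈ 0.0972; Cmin,ss = (1349/33)·f/(1−f) ≈ 4.401 μg/mL.
Regimen B: f = (1/2)^(36/11) ≈ 0.1035; Cmin,ss = (1074/33)·f/(1−f) ≈ 3.757 μg/mL.
Difference ≈ 4.401 − 3.757 ≈ 0.644 μg/mL.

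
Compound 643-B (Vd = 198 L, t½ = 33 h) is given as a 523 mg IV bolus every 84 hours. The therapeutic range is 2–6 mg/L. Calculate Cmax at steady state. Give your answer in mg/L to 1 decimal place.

k = ln2/t½ = ln2/33 ≈ 0.021004 h⁻¹; fraction remaining f = e^(−kτ) = e^(−0.021004×84) ≈ 0.1713.
At steady state, accumulation factor R = 1/(1 − e^(−kτ)) ≈ 1.2067.
Each bolus raises the concentration by D/Vd = 523/198 ≈ 2.641 mg/L.
Cmax,ss = C₀/(1 − f) ≈ 2.641/0.8287 ≈ 3.187 mg/L.
Peak 3.2 mg/L vs MTC 6 mg/L: below toxic threshold.

3.2 mg/L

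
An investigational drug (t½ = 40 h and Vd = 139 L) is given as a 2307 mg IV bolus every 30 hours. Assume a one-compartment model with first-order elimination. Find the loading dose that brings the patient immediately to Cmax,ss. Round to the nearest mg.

f = (1/2)^(30/40) ≈ 0.594604; accumulation ratio R = 1/(1−f) ≈ 2.46672.
Loading dose to hit Cmax,ss on first dose: D_load = D_maint·R ≈ 2307 × 2.46672 ≈ 5690.72 mg.

5691 mg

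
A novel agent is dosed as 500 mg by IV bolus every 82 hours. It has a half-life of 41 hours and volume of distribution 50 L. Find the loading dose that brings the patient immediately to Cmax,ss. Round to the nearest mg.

667 mg

f = (1/2)^(82/41) ≈ 0.250000; accumulation ratio R = 1/(1−f) ≈ 1.33333.
Loading dose to hit Cmax,ss on first dose: D_load = D_maint·R ≈ 500 × 1.33333 ≈ 666.66 mg.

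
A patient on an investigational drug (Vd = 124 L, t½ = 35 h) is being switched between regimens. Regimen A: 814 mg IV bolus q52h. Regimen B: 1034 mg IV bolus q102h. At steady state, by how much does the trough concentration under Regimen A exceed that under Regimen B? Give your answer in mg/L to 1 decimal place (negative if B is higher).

2.4 mg/L

Regimen A: f = (1/2)^(52/35) ≈ 0.3571; Cmin,ss = (814/124)·f/(1−f) ≈ 3.646 mg/L.
Regimen B: f = (1/2)^(102/35) ≈ 0.1327; Cmin,ss = (1034/124)·f/(1−f) ≈ 1.276 mg/L.
Difference ≈ 3.646 − 1.276 ≈ 2.370 mg/L.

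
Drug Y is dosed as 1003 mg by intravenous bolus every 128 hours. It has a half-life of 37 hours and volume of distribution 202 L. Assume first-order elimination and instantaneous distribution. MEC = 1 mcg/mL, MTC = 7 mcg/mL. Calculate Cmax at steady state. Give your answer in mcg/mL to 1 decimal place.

Over one 128-h interval, 128/37 ≈ 3.4595 half-lives elapse, leaving f ≈ 0.0909 of each dose.
Accumulation ratio R = 1/(1 − f) ≈ 1/0.9091 ≈ 1.1000.
Each bolus raises the concentration by D/Vd = 1003/202 ≈ 4.965 mcg/mL.
Steady-state peak Cmax,ss = C₀·R ≈ 4.965 × 1.1000 ≈ 5.462 mcg/mL.
Peak 5.5 mcg/mL vs MTC 7 mcg/mL: below toxic threshold.

5.5 mcg/mL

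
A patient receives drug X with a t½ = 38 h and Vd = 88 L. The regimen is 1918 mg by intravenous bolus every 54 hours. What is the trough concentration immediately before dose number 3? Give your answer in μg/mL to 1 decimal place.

11.2 μg/mL

f = (1/2)^(τ/t½) = (1/2)^(54/38) ≈ 0.3734.
C₀ = D/Vd = 1918/88 ≈ 21.795 μg/mL.
Before the 3rd dose, 2 doses have been given. Superposition: Cmin = C₀·(f + f²).
≈ 21.795 × (0.3734 + 0.1394) ≈ 21.795 × 0.5128 ≈ 11.176 μg/mL.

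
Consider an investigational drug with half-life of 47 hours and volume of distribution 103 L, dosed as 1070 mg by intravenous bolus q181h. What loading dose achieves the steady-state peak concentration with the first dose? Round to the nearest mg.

1150 mg

f = (1/2)^(181/47) ≈ 0.069297; accumulation ratio R = 1/(1−f) ≈ 1.07446.
Loading dose to hit Cmax,ss on first dose: D_load = D_maint·R ≈ 1070 × 1.07446 ≈ 1149.67 mg.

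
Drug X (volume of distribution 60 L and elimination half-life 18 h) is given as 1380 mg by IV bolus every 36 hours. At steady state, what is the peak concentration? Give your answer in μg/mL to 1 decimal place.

τ = 36 h = 2 half-lives, so f = (1/2)^2 = 0.25.
Accumulation ratio R = 1/(1 − f) = 1/0.75 = 4/3.
Single-dose peak C₀ = D/Vd = 1380/60 = 23 μg/mL.
Steady-state peak Cmax,ss = C₀·R = 23 × 4/3 ≈ 30.667 μg/mL.

30.7 μg/mL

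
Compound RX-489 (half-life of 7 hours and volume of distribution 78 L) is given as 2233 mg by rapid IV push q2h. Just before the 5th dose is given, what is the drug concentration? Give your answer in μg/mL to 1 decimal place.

71.5 μg/mL

f = (1/2)^(τ/t½) = (1/2)^(2/7) ≈ 0.8203.
C₀ = D/Vd = 2233/78 ≈ 28.628 μg/mL.
Before the 5th dose, 4 doses have been given. Superposition: Cmin = C₀·(f + f² + … + f^4).
≈ 28.628 × (0.8203 + 0.6729 + 0.5520 + 0.4528) ≈ 28.628 × 2.4980 ≈ 71.513 μg/mL.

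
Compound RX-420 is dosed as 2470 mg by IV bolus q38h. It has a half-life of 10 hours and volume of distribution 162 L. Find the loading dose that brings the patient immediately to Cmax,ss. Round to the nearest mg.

2661 mg

f = (1/2)^(38/10) ≈ 0.071794; accumulation ratio R = 1/(1−f) ≈ 1.07735.
Loading dose to hit Cmax,ss on first dose: D_load = D_maint·R ≈ 2470 × 1.07735 ≈ 2661.05 mg.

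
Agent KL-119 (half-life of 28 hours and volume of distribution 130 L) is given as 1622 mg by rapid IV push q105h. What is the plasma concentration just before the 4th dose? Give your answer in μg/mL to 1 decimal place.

f = (1/2)^(τ/t½) = (1/2)^(105/28) ≈ 0.0743.
C₀ = D/Vd = 1622/130 ≈ 12.477 μg/mL.
Before the 4th dose, 3 doses have been given. Superposition: Cmin = C₀·(f + f² + … + f^3).
≈ 12.477 × (0.0743 + 0.0055 + 0.0004) ≈ 12.477 × 0.0802 ≈ 1.001 μg/mL.

1.0 μg/mL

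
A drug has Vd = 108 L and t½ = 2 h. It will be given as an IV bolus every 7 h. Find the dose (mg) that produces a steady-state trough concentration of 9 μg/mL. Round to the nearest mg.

τ/t½ = 7/2 ≈ 3.5, so f = (1/2)^(7/2) ≈ 0.088388.
Cmin,ss = (D/Vd)·f/(1−f), so D = Cmin,ss·Vd·(1−f)/f.
D = 9 × 108 × (1−f)/f ≈ 9 × 108 × 10.31375 ≈ 10024.97 mg.

10025 mg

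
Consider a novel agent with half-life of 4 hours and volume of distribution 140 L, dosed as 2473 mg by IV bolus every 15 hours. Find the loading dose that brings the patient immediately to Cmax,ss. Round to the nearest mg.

f = (1/2)^(15/4) ≈ 0.074325; accumulation ratio R = 1/(1−f) ≈ 1.08029.
Loading dose to hit Cmax,ss on first dose: D_load = D_maint·R ≈ 2473 × 1.08029 ≈ 2671.56 mg.

2672 mg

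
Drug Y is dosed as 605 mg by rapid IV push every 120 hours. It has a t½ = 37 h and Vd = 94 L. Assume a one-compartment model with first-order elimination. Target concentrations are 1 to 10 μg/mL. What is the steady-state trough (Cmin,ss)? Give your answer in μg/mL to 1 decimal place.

0.8 μg/mL

Over one 120-h interval, 120/37 ≈ 3.2432 half-lives elapse, leaving f ≈ 0.1056 of each dose.
At steady state, accumulation factor R = 1/(1 − e^(−kτ)) ≈ 1.1181.
Each bolus raises the concentration by D/Vd = 605/94 ≈ 6.436 μg/mL.
Cmax,ss = C₀/(1 − f) ≈ 6.436/0.8944 ≈ 7.196 μg/mL.
One interval later, Cmin,ss = Cmax,ss·e^(−kτ) ≈ 7.196 × 0.1056 ≈ 0.760 μg/mL.
Trough 0.8 μg/mL vs MEC 1 μg/mL: subtherapeutic.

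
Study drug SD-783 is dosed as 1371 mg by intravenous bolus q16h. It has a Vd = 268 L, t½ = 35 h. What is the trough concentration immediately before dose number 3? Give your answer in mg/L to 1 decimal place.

f = (1/2)^(τ/t½) = (1/2)^(16/35) ≈ 0.7284.
C₀ = D/Vd = 1371/268 ≈ 5.116 mg/L.
Before the 3rd dose, 2 doses have been given. Superposition: Cmin = C₀·(f + f²).
≈ 5.116 × (0.7284 + 0.5306) ≈ 5.116 × 1.2590 ≈ 6.441 mg/L.

6.4 mg/L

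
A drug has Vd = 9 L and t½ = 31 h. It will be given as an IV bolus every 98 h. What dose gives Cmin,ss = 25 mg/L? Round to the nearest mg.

τ/t½ = 98/31 ≈ 3.1613, so f = (1/2)^(98/31) ≈ 0.111778.
Cmin,ss = (D/Vd)·f/(1−f), so D = Cmin,ss·Vd·(1−f)/f.
D = 25 × 9 × (1−f)/f ≈ 25 × 9 × 7.94630 ≈ 1787.92 mg.

1788 mg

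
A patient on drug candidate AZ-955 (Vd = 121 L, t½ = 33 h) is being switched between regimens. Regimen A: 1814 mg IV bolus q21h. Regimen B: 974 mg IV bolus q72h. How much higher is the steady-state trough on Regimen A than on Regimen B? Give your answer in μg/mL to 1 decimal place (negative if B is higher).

24.8 μg/mL

Regimen A: f = (1/2)^(21/33) ≈ 0.6433; Cmin,ss = (1814/121)·f/(1−f) ≈ 27.037 μg/mL.
Regimen B: f = (1/2)^(72/33) ≈ 0.2204; Cmin,ss = (974/121)·f/(1−f) ≈ 2.276 μg/mL.
Difference ≈ 27.037 − 2.276 ≈ 24.761 μg/mL.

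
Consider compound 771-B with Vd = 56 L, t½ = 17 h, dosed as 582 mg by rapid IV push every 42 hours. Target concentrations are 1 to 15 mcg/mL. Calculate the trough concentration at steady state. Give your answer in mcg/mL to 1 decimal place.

2.3 mcg/mL

k = ln2/t½ = ln2/17 ≈ 0.040773 h⁻¹; fraction remaining f = e^(−kτ) = e^(−0.040773×42) ≈ 0.1804.
Each bolus raises the concentration by D/Vd = 582/56 ≈ 10.393 mcg/mL.
Steady-state trough Cmin,ss = C₀·f/(1−f) ≈ 10.393 × 0.1804/0.8196 ≈ 2.288 mcg/mL.
Trough 2.3 mcg/mL vs MEC 1 mcg/mL: adequate.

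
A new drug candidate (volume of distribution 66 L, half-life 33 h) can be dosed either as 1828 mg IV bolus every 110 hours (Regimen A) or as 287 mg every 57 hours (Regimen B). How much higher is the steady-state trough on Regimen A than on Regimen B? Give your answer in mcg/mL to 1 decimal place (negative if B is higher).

1.2 mcg/mL

Regimen A: f = (1/2)^(110/33) ≈ 0.0992; Cmin,ss = (1828/66)·f/(1−f) ≈ 3.050 mcg/mL.
Regimen B: f = (1/2)^(57/33) ≈ 0.3020; Cmin,ss = (287/66)·f/(1−f) ≈ 1.881 mcg/mL.
Difference ≈ 3.050 − 1.881 ≈ 1.169 mcg/mL.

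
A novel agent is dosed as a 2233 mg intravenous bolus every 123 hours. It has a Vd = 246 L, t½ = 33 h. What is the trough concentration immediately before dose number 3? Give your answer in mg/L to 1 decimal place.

f = (1/2)^(τ/t½) = (1/2)^(123/33) ≈ 0.0755.
C₀ = D/Vd = 2233/246 ≈ 9.077 mg/L.
Before the 3rd dose, 2 doses have been given. Superposition: Cmin = C₀·(f + f²).
≈ 9.077 × (0.0755 + 0.0057) ≈ 9.077 × 0.0812 ≈ 0.737 mg/L.

0.7 mg/L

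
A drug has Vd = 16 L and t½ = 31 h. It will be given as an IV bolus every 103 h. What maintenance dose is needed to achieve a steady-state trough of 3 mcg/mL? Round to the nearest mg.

432 mg

τ/t½ = 103/31 ≈ 3.3226, so f = (1/2)^(103/31) ≈ 0.099955.
Cmin,ss = (D/Vd)·f/(1−f), so D = Cmin,ss·Vd·(1−f)/f.
D = 3 × 16 × (1−f)/f ≈ 3 × 16 × 9.00450 ≈ 432.22 mg.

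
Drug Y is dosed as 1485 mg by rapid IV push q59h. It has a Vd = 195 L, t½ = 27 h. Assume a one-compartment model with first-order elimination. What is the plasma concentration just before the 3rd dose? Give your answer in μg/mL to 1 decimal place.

2.0 μg/mL

f = (1/2)^(τ/t½) = (1/2)^(59/27) ≈ 0.2199.
C₀ = D/Vd = 1485/195 ≈ 7.615 μg/mL.
Before the 3rd dose, 2 doses have been given. Superposition: Cmin = C₀·(f + f²).
≈ 7.615 × (0.2199 + 0.0484) ≈ 7.615 × 0.2683 ≈ 2.043 μg/mL.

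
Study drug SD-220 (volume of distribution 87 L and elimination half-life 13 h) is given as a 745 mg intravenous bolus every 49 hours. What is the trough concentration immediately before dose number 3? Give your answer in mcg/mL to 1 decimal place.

0.7 mcg/mL

f = (1/2)^(τ/t½) = (1/2)^(49/13) ≈ 0.0733.
C₀ = D/Vd = 745/87 ≈ 8.563 mcg/mL.
Before the 3rd dose, 2 doses have been given. Superposition: Cmin = C₀·(f + f²).
≈ 8.563 × (0.0733 + 0.0054) ≈ 8.563 × 0.0787 ≈ 0.674 mcg/mL.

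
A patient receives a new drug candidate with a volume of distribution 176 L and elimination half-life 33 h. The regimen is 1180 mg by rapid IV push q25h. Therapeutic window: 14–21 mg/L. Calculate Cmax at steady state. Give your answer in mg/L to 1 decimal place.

16.4 mg/L

k = ln2/t½ = ln2/33 ≈ 0.021004 h⁻¹; fraction remaining f = e^(−kτ) = e^(−0.021004×25) ≈ 0.5915.
At steady state, accumulation factor R = 1/(1 − e^(−kτ)) ≈ 2.4480.
Single-dose peak C₀ = D/Vd = 1180/176 ≈ 6.705 mg/L.
Steady-state peak Cmax,ss = C₀·R ≈ 6.705 × 2.4480 ≈ 16.414 mg/L.
Peak 16.4 mg/L vs MTC 21 mg/L: below toxic threshold.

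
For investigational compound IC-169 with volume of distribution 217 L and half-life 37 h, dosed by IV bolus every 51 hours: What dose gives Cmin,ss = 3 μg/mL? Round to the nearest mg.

τ/t½ = 51/37 ≈ 1.3784, so f = (1/2)^(51/37) ≈ 0.384651.
Cmin,ss = (D/Vd)·f/(1−f), so D = Cmin,ss·Vd·(1−f)/f.
D = 3 × 217 × (1−f)/f ≈ 3 × 217 × 1.59976 ≈ 1041.44 mg.

1041 mg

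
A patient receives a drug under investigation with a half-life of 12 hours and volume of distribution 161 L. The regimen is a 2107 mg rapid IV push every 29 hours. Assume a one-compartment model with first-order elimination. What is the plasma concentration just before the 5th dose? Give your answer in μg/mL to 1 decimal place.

f = (1/2)^(τ/t½) = (1/2)^(29/12) ≈ 0.1873.
C₀ = D/Vd = 2107/161 ≈ 13.087 μg/mL.
Before the 5th dose, 4 doses have been given. Superposition: Cmin = C₀·(f + f² + … + f^4).
≈ 13.087 × (0.1873 + 0.0351 + 0.0066 + 0.0012) ≈ 13.087 × 0.2302 ≈ 3.013 μg/mL.

3.0 μg/mL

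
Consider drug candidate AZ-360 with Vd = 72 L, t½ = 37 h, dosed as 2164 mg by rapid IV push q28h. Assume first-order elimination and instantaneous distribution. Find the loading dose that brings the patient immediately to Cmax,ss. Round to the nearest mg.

f = (1/2)^(28/37) ≈ 0.591825; accumulation ratio R = 1/(1−f) ≈ 2.44993.
Loading dose to hit Cmax,ss on first dose: D_load = D_maint·R ≈ 2164 × 2.44993 ≈ 5301.65 mg.

5302 mg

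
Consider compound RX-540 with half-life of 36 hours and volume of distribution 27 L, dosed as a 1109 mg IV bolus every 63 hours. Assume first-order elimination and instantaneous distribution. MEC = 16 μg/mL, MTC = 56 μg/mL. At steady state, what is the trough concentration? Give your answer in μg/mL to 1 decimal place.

17.4 μg/mL

Over one 63-h interval, 63/36 ≈ 1.75 half-lives elapse, leaving f ≈ 0.2973 of each dose.
At steady state, accumulation factor R = 1/(1 − e^(−kτ)) ≈ 1.4231.
Single-dose peak C₀ = D/Vd = 1109/27 ≈ 41.074 μg/mL.
Cmax,ss = C₀/(1 − f) ≈ 41.074/0.7027 ≈ 58.452 μg/mL.
One interval later, Cmin,ss = Cmax,ss·e^(−kτ) ≈ 58.452 × 0.2973 ≈ 17.378 μg/mL.
Trough 17.4 μg/mL vs MEC 16 μg/mL: adequate.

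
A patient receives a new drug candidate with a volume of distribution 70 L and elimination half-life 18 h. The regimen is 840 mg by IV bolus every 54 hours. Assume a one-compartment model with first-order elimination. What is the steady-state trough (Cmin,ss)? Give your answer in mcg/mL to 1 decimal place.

1.7 mcg/mL

The dosing interval is 3 half-lives, so f = 2^(−3) = 0.125.
At steady state, R = 1/(1 − 0.125) = 8/7.
Single-dose peak C₀ = D/Vd = 840/70 = 12 mcg/mL.
Steady-state peak Cmax,ss = C₀·R = 12 × 8/7 ≈ 13.714 mcg/mL.
Steady-state trough Cmin,ss = Cmax,ss·f ≈ 13.714 × 0.125 ≈ 1.714 mcg/mL.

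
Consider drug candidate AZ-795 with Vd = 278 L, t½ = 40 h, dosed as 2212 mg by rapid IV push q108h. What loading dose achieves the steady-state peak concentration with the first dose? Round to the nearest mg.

f = (1/2)^(108/40) ≈ 0.153893; accumulation ratio R = 1/(1−f) ≈ 1.18188.
Loading dose to hit Cmax,ss on first dose: D_load = D_maint·R ≈ 2212 × 1.18188 ≈ 2614.32 mg.

2614 mg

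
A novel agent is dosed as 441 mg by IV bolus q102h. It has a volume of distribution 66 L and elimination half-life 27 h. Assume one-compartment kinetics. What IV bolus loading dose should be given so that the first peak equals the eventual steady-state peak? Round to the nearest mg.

476 mg

f = (1/2)^(102/27) ≈ 0.072908; accumulation ratio R = 1/(1−f) ≈ 1.07864.
Loading dose to hit Cmax,ss on first dose: D_load = D_maint·R ≈ 441 × 1.07864 ≈ 475.68 mg.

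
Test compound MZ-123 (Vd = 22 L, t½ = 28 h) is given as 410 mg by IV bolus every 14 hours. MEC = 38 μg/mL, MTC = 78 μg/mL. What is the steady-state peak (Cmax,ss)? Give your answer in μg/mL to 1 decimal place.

k = ln2/t½ = ln2/28 ≈ 0.024755 h⁻¹; fraction remaining f = e^(−kτ) = e^(−0.024755×14) ≈ 0.7071.
At steady state, accumulation factor R = 1/(1 − e^(−kτ)) ≈ 3.4141.
Each bolus raises the concentration by D/Vd = 410/22 ≈ 18.636 μg/mL.
Steady-state peak Cmax,ss = C₀·R ≈ 18.636 × 3.4141 ≈ 63.625 μg/mL.
Peak 63.6 μg/mL vs MTC 78 μg/mL: below toxic threshold.

63.6 μg/mL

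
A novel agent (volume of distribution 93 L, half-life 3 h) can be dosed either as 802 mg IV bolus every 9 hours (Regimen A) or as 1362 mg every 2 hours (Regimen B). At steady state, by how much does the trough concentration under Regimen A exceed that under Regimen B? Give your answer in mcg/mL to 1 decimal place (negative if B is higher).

Regimen A: f = (1/2)^(9/3) ≈ 0.1250; Cmin,ss = (802/93)·f/(1−f) ≈ 1.232 mcg/mL.
Regimen B: f = (1/2)^(2/3) ≈ 0.6300; Cmin,ss = (1362/93)·f/(1−f) ≈ 24.936 mcg/mL.
Difference ≈ 1.232 − 24.936 ≈ -23.704 mcg/mL.

-23.7 mcg/mL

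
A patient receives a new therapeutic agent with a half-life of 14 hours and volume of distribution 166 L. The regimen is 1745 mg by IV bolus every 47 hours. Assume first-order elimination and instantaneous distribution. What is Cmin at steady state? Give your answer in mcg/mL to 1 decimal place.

1.1 mcg/mL

k = ln2/t½ = ln2/14 ≈ 0.049511 h⁻¹; fraction remaining f = e^(−kτ) = e^(−0.049511×47) ≈ 0.0976.
Accumulation ratio R = 1/(1 − f) ≈ 1/0.9024 ≈ 1.1082.
Each bolus raises the concentration by D/Vd = 1745/166 ≈ 10.512 mcg/mL.
Cmax,ss = C₀/(1 − f) ≈ 10.512/0.9024 ≈ 11.649 mcg/mL.
One interval later, Cmin,ss = Cmax,ss·e^(−kτ) ≈ 11.649 × 0.0976 ≈ 1.137 mcg/mL.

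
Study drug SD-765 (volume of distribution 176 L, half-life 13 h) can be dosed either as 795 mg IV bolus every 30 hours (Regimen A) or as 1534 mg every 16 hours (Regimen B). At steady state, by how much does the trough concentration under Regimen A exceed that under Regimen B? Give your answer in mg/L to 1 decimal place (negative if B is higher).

Regimen A: f = (1/2)^(30/13) ≈ 0.2020; Cmin,ss = (795/176)·f/(1−f) ≈ 1.143 mg/L.
Regimen B: f = (1/2)^(16/13) ≈ 0.4261; Cmin,ss = (1534/176)·f/(1−f) ≈ 6.471 mg/L.
Difference ≈ 1.143 − 6.471 ≈ -5.328 mg/L.

-5.3 mg/L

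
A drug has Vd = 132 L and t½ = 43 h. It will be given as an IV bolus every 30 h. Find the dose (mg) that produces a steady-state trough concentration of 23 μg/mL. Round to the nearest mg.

1888 mg

τ/t½ = 30/43 ≈ 0.69767, so f = (1/2)^(30/43) ≈ 0.616565.
Cmin,ss = (D/Vd)·f/(1−f), so D = Cmin,ss·Vd·(1−f)/f.
D = 23 × 132 × (1−f)/f ≈ 23 × 132 × 0.62189 ≈ 1888.06 mg.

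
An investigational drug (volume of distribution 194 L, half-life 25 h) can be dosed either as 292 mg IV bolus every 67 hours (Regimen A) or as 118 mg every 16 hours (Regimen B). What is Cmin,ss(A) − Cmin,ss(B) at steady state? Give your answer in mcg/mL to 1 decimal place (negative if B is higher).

Regimen A: f = (1/2)^(67/25) ≈ 0.1560; Cmin,ss = (292/194)·f/(1−f) ≈ 0.278 mcg/mL.
Regimen B: f = (1/2)^(16/25) ≈ 0.6417; Cmin,ss = (118/194)·f/(1−f) ≈ 1.089 mcg/mL.
Difference ≈ 0.278 − 1.089 ≈ -0.811 mcg/mL.

-0.8 mcg/mL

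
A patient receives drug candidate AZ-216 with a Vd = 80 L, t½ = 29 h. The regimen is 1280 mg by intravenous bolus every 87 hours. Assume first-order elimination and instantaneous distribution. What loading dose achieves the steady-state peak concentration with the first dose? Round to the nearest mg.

f = (1/2)^(87/29) ≈ 0.125000; accumulation ratio R = 1/(1−f) ≈ 1.14286.
Loading dose to hit Cmax,ss on first dose: D_load = D_maint·R ≈ 1280 × 1.14286 ≈ 1462.86 mg.

1463 mg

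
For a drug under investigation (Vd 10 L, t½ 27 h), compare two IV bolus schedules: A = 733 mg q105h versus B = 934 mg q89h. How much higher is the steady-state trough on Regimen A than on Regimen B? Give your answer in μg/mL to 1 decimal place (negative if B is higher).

-5.3 μg/mL

Regimen A: f = (1/2)^(105/27) ≈ 0.0675; Cmin,ss = (733/10)·f/(1−f) ≈ 5.306 μg/mL.
Regimen B: f = (1/2)^(89/27) ≈ 0.1018; Cmin,ss = (934/10)·f/(1−f) ≈ 10.586 μg/mL.
Difference ≈ 5.306 − 10.586 ≈ -5.280 μg/mL.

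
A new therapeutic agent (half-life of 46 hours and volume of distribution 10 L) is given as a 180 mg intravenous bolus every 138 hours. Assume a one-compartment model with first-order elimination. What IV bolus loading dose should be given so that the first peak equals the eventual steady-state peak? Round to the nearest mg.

f = (1/2)^(138/46) ≈ 0.125000; accumulation ratio R = 1/(1−f) ≈ 1.14286.
Loading dose to hit Cmax,ss on first dose: D_load = D_maint·R ≈ 180 × 1.14286 ≈ 205.71 mg.

206 mg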